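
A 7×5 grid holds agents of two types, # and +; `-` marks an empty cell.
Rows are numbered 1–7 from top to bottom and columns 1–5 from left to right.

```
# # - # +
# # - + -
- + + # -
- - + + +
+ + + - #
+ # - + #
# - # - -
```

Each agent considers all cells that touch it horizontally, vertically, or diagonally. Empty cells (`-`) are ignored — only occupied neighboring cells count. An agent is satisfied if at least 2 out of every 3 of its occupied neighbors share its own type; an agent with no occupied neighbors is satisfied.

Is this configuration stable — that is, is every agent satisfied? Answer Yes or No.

No

Row 1: (1,1)# 3/3 satisfied · (1,2)# 3/3 satisfied · (1,4)# 0/2 not · (1,5)+ 1/2 not
Row 2: (2,1)# 3/4 satisfied · (2,2)# 3/5 not · (2,4)+ 2/4 not
Row 3: (3,2)+ 2/4 not · (3,3)+ 4/6 satisfied · (3,4)# 0/5 not
Row 4: (4,3)+ 5/6 satisfied · (4,4)+ 4/6 satisfied · (4,5)+ 1/3 not
Row 5: (5,1)+ 2/3 satisfied · (5,2)+ 4/5 satisfied · (5,3)+ 4/5 satisfied · (5,5)# 1/4 not
Row 6: (6,1)+ 2/4 not · (6,2)# 2/6 not · (6,4)+ 1/4 not · (6,5)# 1/2 not
Row 7: (7,1)# 1/2 not · (7,3)# 1/2 not
For instance (1,4) has only 0/2 same-type neighbors, below 2/3.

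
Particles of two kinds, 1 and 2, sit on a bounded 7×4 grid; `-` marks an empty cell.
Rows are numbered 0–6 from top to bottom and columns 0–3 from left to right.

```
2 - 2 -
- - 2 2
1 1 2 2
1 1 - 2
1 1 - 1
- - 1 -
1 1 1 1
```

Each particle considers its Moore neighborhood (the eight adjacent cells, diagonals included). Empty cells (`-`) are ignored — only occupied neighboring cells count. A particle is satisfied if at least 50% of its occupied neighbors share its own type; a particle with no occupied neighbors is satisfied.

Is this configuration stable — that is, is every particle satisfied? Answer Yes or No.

Row 0: (0,0)2 0/0 satisfied · (0,2)2 2/2 satisfied
Row 1: (1,2)2 4/5 satisfied · (1,3)2 4/4 satisfied
Row 2: (2,0)1 3/3 satisfied · (2,1)1 3/5 satisfied · (2,2)2 4/6 satisfied · (2,3)2 4/4 satisfied
Row 3: (3,0)1 5/5 satisfied · (3,1)1 5/6 satisfied · (3,3)2 2/3 satisfied
Row 4: (4,0)1 3/3 satisfied · (4,1)1 4/4 satisfied · (4,3)1 1/2 satisfied
Row 5: (5,2)1 5/5 satisfied
Row 6: (6,0)1 1/1 satisfied · (6,1)1 3/3 satisfied · (6,2)1 3/3 satisfied · (6,3)1 2/2 satisfied
All meet the threshold, so the configuration is stable.

Yes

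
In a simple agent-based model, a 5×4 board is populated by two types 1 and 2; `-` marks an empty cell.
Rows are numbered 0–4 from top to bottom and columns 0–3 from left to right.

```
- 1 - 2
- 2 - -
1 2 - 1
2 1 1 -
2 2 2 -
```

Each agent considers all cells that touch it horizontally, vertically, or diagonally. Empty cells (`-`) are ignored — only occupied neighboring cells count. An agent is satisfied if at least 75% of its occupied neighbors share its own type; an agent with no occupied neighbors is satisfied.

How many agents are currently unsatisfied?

Row 0: (0,1)1 0/1 not · (0,3)2 0/0 satisfied
Row 1: (1,1)2 1/3 not
Row 2: (2,0)1 1/4 not · (2,1)2 2/5 not · (2,3)1 1/1 satisfied
Row 3: (3,0)2 3/5 not · (3,1)1 2/7 not · (3,2)1 2/5 not
Row 4: (4,0)2 2/3 not · (4,1)2 3/5 not · (4,2)2 1/3 not
Unsatisfied: (0,1), (1,1), (2,0), (2,1), (3,0), (3,1), (3,2), (4,0), (4,1), (4,2) — 10 in total.

10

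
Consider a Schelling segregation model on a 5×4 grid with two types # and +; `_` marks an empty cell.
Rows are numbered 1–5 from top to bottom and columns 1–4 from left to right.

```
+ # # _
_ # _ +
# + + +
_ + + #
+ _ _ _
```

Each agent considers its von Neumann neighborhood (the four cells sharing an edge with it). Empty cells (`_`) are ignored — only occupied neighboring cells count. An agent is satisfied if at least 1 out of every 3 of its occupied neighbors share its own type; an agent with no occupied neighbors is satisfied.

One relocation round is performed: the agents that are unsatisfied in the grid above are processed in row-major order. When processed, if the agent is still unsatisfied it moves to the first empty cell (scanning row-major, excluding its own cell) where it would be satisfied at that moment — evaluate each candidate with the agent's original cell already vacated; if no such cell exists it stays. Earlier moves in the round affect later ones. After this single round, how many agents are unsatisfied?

Initially unsatisfied (in order): (1,1), (3,1), (4,4).
  (1,1) → (1,4).
  (3,1) → (1,1).
  (4,4) → (2,1).
Resulting grid:
# # # +
# # _ +
_ + + +
_ + + _
+ _ _ _
All satisfied now.

0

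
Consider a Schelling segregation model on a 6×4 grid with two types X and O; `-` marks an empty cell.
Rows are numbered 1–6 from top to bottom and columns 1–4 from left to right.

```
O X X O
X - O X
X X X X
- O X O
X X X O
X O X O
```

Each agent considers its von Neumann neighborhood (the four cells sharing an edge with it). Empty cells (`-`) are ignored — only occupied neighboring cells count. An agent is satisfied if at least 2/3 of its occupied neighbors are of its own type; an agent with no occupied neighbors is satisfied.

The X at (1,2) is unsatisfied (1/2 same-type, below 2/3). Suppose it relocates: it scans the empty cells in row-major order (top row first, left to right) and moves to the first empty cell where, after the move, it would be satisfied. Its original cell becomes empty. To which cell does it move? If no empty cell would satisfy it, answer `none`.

Vacating (1,2). Empty cells in order:
  (2,2): 2/3 same-type → satisfied — stop here.

(2,2)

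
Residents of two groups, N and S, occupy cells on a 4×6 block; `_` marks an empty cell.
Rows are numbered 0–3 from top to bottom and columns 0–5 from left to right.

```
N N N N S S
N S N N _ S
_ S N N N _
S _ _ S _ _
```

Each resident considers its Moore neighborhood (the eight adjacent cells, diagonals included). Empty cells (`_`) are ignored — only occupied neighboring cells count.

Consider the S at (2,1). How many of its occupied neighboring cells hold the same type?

Occupied neighbors of (2,1): (1,0)=N, (1,1)=S, (1,2)=N, (2,2)=N, (3,0)=S.
Same type (S): 2 of 5.

2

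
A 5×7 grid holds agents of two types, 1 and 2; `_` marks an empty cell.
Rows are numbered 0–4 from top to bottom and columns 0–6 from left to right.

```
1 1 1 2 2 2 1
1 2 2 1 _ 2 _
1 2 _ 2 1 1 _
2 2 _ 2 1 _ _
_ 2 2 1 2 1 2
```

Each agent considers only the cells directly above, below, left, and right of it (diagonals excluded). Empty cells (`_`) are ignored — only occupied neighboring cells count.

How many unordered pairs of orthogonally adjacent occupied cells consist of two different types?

19

Scan each occupied cell's neighbors to the right and below so each pair is counted once.
From row 0: 5 unlike of 11 pairs (running 5/11).
From row 1: 4 unlike of 7 pairs (running 9/18).
From row 2: 3 unlike of 7 pairs (running 12/25).
From row 3: 3 unlike of 5 pairs (running 15/30).
From row 4: 4 unlike of 5 pairs (running 19/35).
Total adjacent occupied pairs: 35; unlike-type pairs: 19.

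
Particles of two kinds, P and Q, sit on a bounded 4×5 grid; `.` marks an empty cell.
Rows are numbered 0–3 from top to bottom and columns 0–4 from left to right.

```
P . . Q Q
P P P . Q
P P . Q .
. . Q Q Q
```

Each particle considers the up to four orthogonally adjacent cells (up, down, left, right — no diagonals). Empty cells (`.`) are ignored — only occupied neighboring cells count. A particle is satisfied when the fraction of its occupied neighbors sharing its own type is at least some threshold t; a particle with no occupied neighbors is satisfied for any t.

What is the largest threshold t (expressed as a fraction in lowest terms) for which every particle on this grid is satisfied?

(0,0)P 1/1
(0,3)Q 1/1
(0,4)Q 2/2
(1,0)P 3/3
(1,1)P 3/3
(1,2)P 1/1
(1,4)Q 1/1
(2,0)P 2/2
(2,1)P 2/2
(2,3)Q 1/1
(3,2)Q 1/1
(3,3)Q 3/3
(3,4)Q 1/1
The smallest same-type fraction is 1/1 at (0,0), which reduces to 1/1. Any threshold above that leaves this particle unsatisfied.

1/1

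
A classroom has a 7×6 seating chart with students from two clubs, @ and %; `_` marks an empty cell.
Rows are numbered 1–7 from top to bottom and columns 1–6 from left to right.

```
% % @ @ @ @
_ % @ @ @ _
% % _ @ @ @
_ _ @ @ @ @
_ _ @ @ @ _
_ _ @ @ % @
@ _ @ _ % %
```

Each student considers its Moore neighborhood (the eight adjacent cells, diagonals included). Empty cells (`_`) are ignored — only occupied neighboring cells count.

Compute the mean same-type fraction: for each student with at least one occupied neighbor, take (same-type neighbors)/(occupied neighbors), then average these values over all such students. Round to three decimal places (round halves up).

(1,1)% 2/2
(1,2)% 2/4
(1,3)@ 3/5
(1,4)@ 5/5
(1,5)@ 4/4
(1,6)@ 2/2
(2,2)% 4/6
(2,3)@ 4/7
(2,4)@ 7/7
(2,5)@ 7/7
(3,1)% 2/2
(3,2)% 2/4
(3,4)@ 7/7
(3,5)@ 7/7
(3,6)@ 4/4
(4,3)@ 4/5
(4,4)@ 7/7
(4,5)@ 7/7
(4,6)@ 4/4
(5,3)@ 5/5
(5,4)@ 7/8
(5,5)@ 6/7
(6,3)@ 4/4
(6,4)@ 5/7
(6,5)% 2/6
(6,6)@ 1/4
(7,1)@ — no occupied neighbors
(7,3)@ 2/2
(7,5)% 2/4
(7,6)% 2/3
Sum over 29 students: 2/2 + 2/4 + 3/5 + 5/5 + 4/4 + 2/2 + 4/6 + 4/7 + 7/7 + 7/7 + 2/2 + 2/4 + 7/7 + 7/7 + 4/4 + 4/5 + 7/7 + 7/7 + 4/4 + 5/5 + 7/8 + 6/7 + 4/4 + 5/7 + 2/6 + 1/4 + 2/2 + 2/4 + 2/3 = 20021/840; mean = 20021/840 ÷ 29 = 20021/24360 = 0.821880… → 0.822.

0.822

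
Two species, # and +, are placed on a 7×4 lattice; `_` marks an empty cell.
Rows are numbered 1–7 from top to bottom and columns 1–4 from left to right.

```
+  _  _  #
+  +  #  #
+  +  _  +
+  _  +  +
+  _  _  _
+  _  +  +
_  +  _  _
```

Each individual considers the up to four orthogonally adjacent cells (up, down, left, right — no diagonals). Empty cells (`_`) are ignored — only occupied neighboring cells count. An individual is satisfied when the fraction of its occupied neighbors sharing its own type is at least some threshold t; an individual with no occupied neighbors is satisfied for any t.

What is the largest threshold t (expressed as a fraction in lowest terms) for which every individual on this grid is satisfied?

(1,1)+ 1/1
(1,4)# 1/1
(2,1)+ 3/3
(2,2)+ 2/3
(2,3)# 1/2
(2,4)# 2/3
(3,1)+ 3/3
(3,2)+ 2/2
(3,4)+ 1/2
(4,1)+ 2/2
(4,3)+ 1/1
(4,4)+ 2/2
(5,1)+ 2/2
(6,1)+ 1/1
(6,3)+ 1/1
(6,4)+ 1/1
(7,2)+ — no occupied neighbors
The smallest same-type fraction is 1/2 at (2,3), which reduces to 1/2. Any threshold above that leaves this individual unsatisfied.

1/2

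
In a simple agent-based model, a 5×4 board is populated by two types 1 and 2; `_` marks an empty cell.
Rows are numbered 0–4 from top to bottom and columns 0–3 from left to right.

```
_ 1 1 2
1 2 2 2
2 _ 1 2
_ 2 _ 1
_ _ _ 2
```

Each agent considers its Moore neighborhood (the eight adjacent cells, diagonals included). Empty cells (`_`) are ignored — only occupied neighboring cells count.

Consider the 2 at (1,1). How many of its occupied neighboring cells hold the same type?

Occupied neighbors of (1,1): (0,1)=1, (0,2)=1, (1,0)=1, (1,2)=2, (2,0)=2, (2,2)=1.
Same type (2): 2 of 6.

2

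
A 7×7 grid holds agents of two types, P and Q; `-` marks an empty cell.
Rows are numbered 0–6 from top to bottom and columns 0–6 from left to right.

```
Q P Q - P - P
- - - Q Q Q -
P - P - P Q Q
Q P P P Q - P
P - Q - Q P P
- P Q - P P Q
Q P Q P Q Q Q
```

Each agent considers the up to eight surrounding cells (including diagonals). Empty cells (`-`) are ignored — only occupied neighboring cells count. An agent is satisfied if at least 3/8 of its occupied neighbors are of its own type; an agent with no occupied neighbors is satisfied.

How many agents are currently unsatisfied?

14

Row 0: (0,0)Q 0/1 unhappy · (0,1)P 0/2 unhappy · (0,2)Q 1/2 ok · (0,4)P 0/3 unhappy · (0,6)P 0/1 unhappy
Row 1: (1,3)Q 2/5 ok · (1,4)Q 3/5 ok · (1,5)Q 3/6 ok
Row 2: (2,0)P 1/2 ok · (2,2)P 3/4 ok · (2,4)P 1/6 unhappy · (2,5)Q 4/6 ok · (2,6)Q 2/3 ok
Row 3: (3,0)Q 0/3 unhappy · (3,1)P 4/6 ok · (3,2)P 3/4 ok · (3,3)P 3/6 ok · (3,4)Q 2/5 ok · (3,6)P 2/4 ok
Row 4: (4,0)P 2/3 ok · (4,2)Q 1/5 unhappy · (4,4)Q 1/5 unhappy · (4,5)P 4/7 ok · (4,6)P 3/4 ok
Row 5: (5,1)P 2/6 unhappy · (5,2)Q 2/5 ok · (5,4)P 3/6 ok · (5,5)P 3/8 ok · (5,6)Q 2/5 ok
Row 6: (6,0)Q 0/2 unhappy · (6,1)P 1/4 unhappy · (6,2)Q 1/4 unhappy · (6,3)P 1/4 unhappy · (6,4)Q 1/4 unhappy · (6,5)Q 3/5 ok · (6,6)Q 2/3 ok
Unsatisfied: (0,0), (0,1), (0,4), (0,6), (2,4), (3,0), (4,2), (4,4), (5,1), (6,0), (6,1), (6,2), (6,3), (6,4) — 14 in total.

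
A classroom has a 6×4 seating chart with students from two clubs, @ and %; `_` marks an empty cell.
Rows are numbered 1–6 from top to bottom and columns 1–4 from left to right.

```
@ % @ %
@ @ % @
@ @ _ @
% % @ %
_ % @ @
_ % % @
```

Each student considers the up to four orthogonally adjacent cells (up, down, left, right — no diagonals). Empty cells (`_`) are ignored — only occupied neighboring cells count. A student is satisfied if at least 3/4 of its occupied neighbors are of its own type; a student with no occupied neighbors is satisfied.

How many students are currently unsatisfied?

(1,1)@ 1/2 unhappy
(1,2)% 0/3 unhappy
(1,3)@ 0/3 unhappy
(1,4)% 0/2 unhappy
(2,1)@ 3/3 ok
(2,2)@ 2/4 unhappy
(2,3)% 0/3 unhappy
(2,4)@ 1/3 unhappy
(3,1)@ 2/3 unhappy
(3,2)@ 2/3 unhappy
(3,4)@ 1/2 unhappy
(4,1)% 1/2 unhappy
(4,2)% 2/4 unhappy
(4,3)@ 1/3 unhappy
(4,4)% 0/3 unhappy
(5,2)% 2/3 unhappy
(5,3)@ 2/4 unhappy
(5,4)@ 2/3 unhappy
(6,2)% 2/2 ok
(6,3)% 1/3 unhappy
(6,4)@ 1/2 unhappy
Unsatisfied: (1,1), (1,2), (1,3), (1,4), (2,2), (2,3), (2,4), (3,1), (3,2), (3,4), (4,1), (4,2), (4,3), (4,4), (5,2), (5,3), (5,4), (6,3), (6,4) — 19 in total.

19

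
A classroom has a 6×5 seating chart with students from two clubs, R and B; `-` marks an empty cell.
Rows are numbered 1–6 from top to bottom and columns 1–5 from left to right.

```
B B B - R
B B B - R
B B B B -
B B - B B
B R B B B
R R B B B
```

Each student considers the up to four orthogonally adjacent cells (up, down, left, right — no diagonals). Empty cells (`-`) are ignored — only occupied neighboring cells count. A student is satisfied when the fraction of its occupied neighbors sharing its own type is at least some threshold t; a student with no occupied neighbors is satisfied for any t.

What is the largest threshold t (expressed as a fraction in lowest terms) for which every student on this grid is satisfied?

1/4

(1,1)B 2/2
(1,2)B 3/3
(1,3)B 2/2
(1,5)R 1/1
(2,1)B 3/3
(2,2)B 4/4
(2,3)B 3/3
(2,5)R 1/1
(3,1)B 3/3
(3,2)B 4/4
(3,3)B 3/3
(3,4)B 2/2
(4,1)B 3/3
(4,2)B 2/3
(4,4)B 3/3
(4,5)B 2/2
(5,1)B 1/3
(5,2)R 1/4
(5,3)B 2/3
(5,4)B 4/4
(5,5)B 3/3
(6,1)R 1/2
(6,2)R 2/3
(6,3)B 2/3
(6,4)B 3/3
(6,5)B 2/2
The smallest same-type fraction is 1/4 at (5,2), which reduces to 1/4. Any threshold above that leaves this student unsatisfied.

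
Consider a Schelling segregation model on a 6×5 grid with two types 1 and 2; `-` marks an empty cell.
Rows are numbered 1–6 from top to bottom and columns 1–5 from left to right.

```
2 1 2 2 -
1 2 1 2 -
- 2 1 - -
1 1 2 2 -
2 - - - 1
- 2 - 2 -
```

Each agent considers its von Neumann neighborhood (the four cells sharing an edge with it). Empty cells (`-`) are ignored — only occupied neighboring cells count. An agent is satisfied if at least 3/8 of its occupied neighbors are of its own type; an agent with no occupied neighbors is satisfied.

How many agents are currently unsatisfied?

Row 1: (1,1)2 0/2 unhappy · (1,2)1 0/3 unhappy · (1,3)2 1/3 unhappy · (1,4)2 2/2 ok
Row 2: (2,1)1 0/2 unhappy · (2,2)2 1/4 unhappy · (2,3)1 1/4 unhappy · (2,4)2 1/2 ok
Row 3: (3,2)2 1/3 unhappy · (3,3)1 1/3 unhappy
Row 4: (4,1)1 1/2 ok · (4,2)1 1/3 unhappy · (4,3)2 1/3 unhappy · (4,4)2 1/1 ok
Row 5: (5,1)2 0/1 unhappy · (5,5)1 0/0 ok
Row 6: (6,2)2 0/0 ok · (6,4)2 0/0 ok
Unsatisfied: (1,1), (1,2), (1,3), (2,1), (2,2), (2,3), (3,2), (3,3), (4,2), (4,3), (5,1) — 11 in total.

11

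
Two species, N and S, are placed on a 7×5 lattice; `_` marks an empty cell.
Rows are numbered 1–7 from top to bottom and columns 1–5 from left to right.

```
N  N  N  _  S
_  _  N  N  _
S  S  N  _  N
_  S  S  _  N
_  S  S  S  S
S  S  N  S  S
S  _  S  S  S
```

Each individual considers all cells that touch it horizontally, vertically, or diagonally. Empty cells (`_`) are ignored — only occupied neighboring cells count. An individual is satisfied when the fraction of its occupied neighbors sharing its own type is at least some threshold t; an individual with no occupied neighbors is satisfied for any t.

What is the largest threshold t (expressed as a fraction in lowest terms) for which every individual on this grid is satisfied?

0/1

Row 1: (1,1)N 1/1 · (1,2)N 3/3 · (1,3)N 3/3 · (1,5)S 0/1
Row 2: (2,3)N 4/5 · (2,4)N 4/5
Row 3: (3,1)S 2/2 · (3,2)S 3/5 · (3,3)N 2/5 · (3,5)N 2/2
Row 4: (4,2)S 5/6 · (4,3)S 5/6 · (4,5)N 1/3
Row 5: (5,2)S 5/6 · (5,3)S 6/7 · (5,4)S 5/7 · (5,5)S 3/4
Row 6: (6,1)S 3/3 · (6,2)S 5/6 · (6,3)N 0/7 · (6,4)S 7/8 · (6,5)S 5/5
Row 7: (7,1)S 2/2 · (7,3)S 3/4 · (7,4)S 4/5 · (7,5)S 3/3
The smallest same-type fraction is 0/1 at (1,5), which reduces to 0/1. Any threshold above that leaves this individual unsatisfied.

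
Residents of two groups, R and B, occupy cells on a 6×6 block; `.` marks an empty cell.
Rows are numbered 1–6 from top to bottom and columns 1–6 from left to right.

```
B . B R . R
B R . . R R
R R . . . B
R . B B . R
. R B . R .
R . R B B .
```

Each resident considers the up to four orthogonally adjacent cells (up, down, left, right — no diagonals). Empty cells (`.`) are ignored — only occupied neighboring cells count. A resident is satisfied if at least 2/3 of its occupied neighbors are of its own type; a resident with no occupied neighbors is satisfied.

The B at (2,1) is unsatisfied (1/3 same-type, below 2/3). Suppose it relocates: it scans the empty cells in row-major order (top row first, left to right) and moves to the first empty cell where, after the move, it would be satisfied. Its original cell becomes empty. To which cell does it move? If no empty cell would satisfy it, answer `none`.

Vacating (2,1). Empty cells in order:
  (1,2): 2/3 same-type → satisfied — stop here.

(1,2)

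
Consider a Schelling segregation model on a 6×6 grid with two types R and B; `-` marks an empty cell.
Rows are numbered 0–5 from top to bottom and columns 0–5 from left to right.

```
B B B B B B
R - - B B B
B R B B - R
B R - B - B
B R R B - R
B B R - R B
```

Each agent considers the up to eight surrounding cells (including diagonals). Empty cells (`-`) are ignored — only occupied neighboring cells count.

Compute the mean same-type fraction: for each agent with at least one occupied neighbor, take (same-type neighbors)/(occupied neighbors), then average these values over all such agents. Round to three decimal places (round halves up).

0.547

Row 0: (0,0)B 1/2 · (0,1)B 2/3 · (0,2)B 3/3 · (0,3)B 4/4 · (0,4)B 5/5 · (0,5)B 3/3
Row 1: (1,0)R 1/4 · (1,3)B 6/6 · (1,4)B 6/7 · (1,5)B 3/4
Row 2: (2,0)B 1/4 · (2,1)R 2/5 · (2,2)B 3/5 · (2,3)B 4/4 · (2,5)R 0/3
Row 3: (3,0)B 2/5 · (3,1)R 3/7 · (3,3)B 3/4 · (3,5)B 0/2
Row 4: (4,0)B 3/5 · (4,1)R 3/7 · (4,2)R 3/6 · (4,3)B 1/4 · (4,5)R 1/3
Row 5: (5,0)B 2/3 · (5,1)B 2/5 · (5,2)R 2/4 · (5,4)R 1/3 · (5,5)B 0/2
Sum over 29 agents: 1/2 + 2/3 + 3/3 + 4/4 + 5/5 + 3/3 + 1/4 + 6/6 + 6/7 + 3/4 + 1/4 + 2/5 + 3/5 + 4/4 + 0/3 + 2/5 + 3/7 + 3/4 + 0/2 + 3/5 + 3/7 + 3/6 + 1/4 + 1/3 + 2/3 + 2/5 + 2/4 + 1/3 + 0/2 = 2221/140; mean = 2221/140 ÷ 29 = 2221/4060 = 0.547044… → 0.547.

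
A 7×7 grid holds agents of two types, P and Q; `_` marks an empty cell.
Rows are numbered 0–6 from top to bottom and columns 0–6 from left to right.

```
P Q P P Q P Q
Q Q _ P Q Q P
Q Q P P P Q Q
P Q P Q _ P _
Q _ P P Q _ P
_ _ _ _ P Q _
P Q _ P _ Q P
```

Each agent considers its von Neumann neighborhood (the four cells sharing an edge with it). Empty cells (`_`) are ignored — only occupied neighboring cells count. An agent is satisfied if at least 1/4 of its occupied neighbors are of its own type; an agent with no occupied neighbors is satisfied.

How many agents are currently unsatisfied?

Row 0: (0,0)P 0/2 ✗ · (0,1)Q 1/3 ✓ · (0,2)P 1/2 ✓ · (0,3)P 2/3 ✓ · (0,4)Q 1/3 ✓ · (0,5)P 0/3 ✗ · (0,6)Q 0/2 ✗
Row 1: (1,0)Q 2/3 ✓ · (1,1)Q 3/3 ✓ · (1,3)P 2/3 ✓ · (1,4)Q 2/4 ✓ · (1,5)Q 2/4 ✓ · (1,6)P 0/3 ✗
Row 2: (2,0)Q 2/3 ✓ · (2,1)Q 3/4 ✓ · (2,2)P 2/3 ✓ · (2,3)P 3/4 ✓ · (2,4)P 1/3 ✓ · (2,5)Q 2/4 ✓ · (2,6)Q 1/2 ✓
Row 3: (3,0)P 0/3 ✗ · (3,1)Q 1/3 ✓ · (3,2)P 2/4 ✓ · (3,3)Q 0/3 ✗ · (3,5)P 0/1 ✗
Row 4: (4,0)Q 0/1 ✗ · (4,2)P 2/2 ✓ · (4,3)P 1/3 ✓ · (4,4)Q 0/2 ✗ · (4,6)P 0/0 ✓
Row 5: (5,4)P 0/2 ✗ · (5,5)Q 1/2 ✓
Row 6: (6,0)P 0/1 ✗ · (6,1)Q 0/1 ✗ · (6,3)P 0/0 ✓ · (6,5)Q 1/2 ✓ · (6,6)P 0/1 ✗
Unsatisfied: (0,0), (0,5), (0,6), (1,6), (3,0), (3,3), (3,5), (4,0), (4,4), (5,4), (6,0), (6,1), (6,6) — 13 in total.

13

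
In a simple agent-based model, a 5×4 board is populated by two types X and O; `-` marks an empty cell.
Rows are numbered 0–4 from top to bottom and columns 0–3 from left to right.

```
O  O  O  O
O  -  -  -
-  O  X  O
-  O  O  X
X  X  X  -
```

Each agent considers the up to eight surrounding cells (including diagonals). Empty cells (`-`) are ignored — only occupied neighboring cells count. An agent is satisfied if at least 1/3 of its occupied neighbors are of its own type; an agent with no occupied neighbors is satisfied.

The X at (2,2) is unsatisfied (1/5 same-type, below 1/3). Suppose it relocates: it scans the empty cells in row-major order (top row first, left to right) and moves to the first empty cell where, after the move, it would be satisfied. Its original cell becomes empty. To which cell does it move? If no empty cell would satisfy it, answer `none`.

Vacating (2,2). Empty cells in order:
  (1,1): 0/5 same-type → still unsatisfied.
  (1,2): 0/5 same-type → still unsatisfied.
  (1,3): 0/3 same-type → still unsatisfied.
  (2,0): 0/3 same-type → still unsatisfied.
  (3,0): 2/4 same-type → satisfied — stop here.

(3,0)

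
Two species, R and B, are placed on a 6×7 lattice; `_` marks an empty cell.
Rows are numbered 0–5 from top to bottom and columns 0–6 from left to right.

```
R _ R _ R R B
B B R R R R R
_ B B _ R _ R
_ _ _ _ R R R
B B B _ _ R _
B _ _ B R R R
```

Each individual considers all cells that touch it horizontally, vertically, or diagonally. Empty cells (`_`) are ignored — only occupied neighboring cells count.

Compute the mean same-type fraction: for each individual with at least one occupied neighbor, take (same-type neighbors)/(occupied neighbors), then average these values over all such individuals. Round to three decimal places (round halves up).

(0,0)R 0/2
(0,2)R 2/3
(0,4)R 4/4
(0,5)R 4/5
(0,6)B 0/3
(1,0)B 2/3
(1,1)B 3/6
(1,2)R 2/5
(1,3)R 5/6
(1,4)R 5/5
(1,5)R 6/7
(1,6)R 3/4
(2,1)B 3/4
(2,2)B 2/4
(2,4)R 5/5
(2,6)R 4/4
(3,4)R 3/3
(3,5)R 5/5
(3,6)R 3/3
(4,0)B 2/2
(4,1)B 3/3
(4,2)B 2/2
(4,5)R 6/6
(5,0)B 2/2
(5,3)B 1/2
(5,4)R 2/3
(5,5)R 3/3
(5,6)R 2/2
Sum over 28 individuals: 0/2 + 2/3 + 4/4 + 4/5 + 0/3 + 2/3 + 3/6 + 2/5 + 5/6 + 5/5 + 6/7 + 3/4 + 3/4 + 2/4 + 5/5 + 4/4 + 3/3 + 5/5 + 3/3 + 2/2 + 3/3 + 2/2 + 6/6 + 2/2 + 1/2 + 2/3 + 3/3 + 2/2 = 4597/210; mean = 4597/210 ÷ 28 = 4597/5880 = 0.781802… → 0.782.

0.782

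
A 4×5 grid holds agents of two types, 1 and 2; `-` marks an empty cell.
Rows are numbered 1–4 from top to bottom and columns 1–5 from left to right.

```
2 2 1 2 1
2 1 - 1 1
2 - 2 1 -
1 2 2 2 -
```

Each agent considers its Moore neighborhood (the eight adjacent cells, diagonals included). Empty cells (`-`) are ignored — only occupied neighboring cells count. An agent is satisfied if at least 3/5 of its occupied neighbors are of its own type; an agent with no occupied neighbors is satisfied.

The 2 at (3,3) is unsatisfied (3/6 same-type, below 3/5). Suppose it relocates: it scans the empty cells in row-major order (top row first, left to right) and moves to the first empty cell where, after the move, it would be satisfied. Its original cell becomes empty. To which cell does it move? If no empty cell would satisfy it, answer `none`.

(3,2)

Vacating (3,3). Empty cells in order:
  (2,3): 2/6 same-type → still unsatisfied.
  (3,2): 4/6 same-type → satisfied — stop here.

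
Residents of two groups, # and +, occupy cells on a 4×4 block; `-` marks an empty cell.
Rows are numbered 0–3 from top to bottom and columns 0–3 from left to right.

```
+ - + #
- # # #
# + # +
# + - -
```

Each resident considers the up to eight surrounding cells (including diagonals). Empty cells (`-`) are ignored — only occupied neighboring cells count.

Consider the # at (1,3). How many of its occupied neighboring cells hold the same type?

3

Occupied neighbors of (1,3): (0,2)=+, (0,3)=#, (1,2)=#, (2,2)=#, (2,3)=+.
Same type (#): 3 of 5.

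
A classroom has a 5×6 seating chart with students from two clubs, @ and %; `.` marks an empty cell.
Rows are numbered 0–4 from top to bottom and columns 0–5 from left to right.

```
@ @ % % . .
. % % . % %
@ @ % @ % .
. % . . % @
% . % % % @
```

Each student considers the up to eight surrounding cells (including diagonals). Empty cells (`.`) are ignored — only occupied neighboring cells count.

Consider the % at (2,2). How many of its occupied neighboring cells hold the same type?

3

Occupied neighbors of (2,2): (1,1)=%, (1,2)=%, (2,1)=@, (2,3)=@, (3,1)=%.
Same type (%): 3 of 5.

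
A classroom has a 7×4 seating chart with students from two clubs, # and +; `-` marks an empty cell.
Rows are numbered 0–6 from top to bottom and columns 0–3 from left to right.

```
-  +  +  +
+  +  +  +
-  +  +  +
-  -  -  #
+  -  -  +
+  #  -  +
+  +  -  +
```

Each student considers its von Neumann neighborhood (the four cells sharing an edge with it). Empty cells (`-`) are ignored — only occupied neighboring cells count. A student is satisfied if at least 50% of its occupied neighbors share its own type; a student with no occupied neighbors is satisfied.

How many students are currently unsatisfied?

2

(0,1)+ 2/2 ok
(0,2)+ 3/3 ok
(0,3)+ 2/2 ok
(1,0)+ 1/1 ok
(1,1)+ 4/4 ok
(1,2)+ 4/4 ok
(1,3)+ 3/3 ok
(2,1)+ 2/2 ok
(2,2)+ 3/3 ok
(2,3)+ 2/3 ok
(3,3)# 0/2 unhappy
(4,0)+ 1/1 ok
(4,3)+ 1/2 ok
(5,0)+ 2/3 ok
(5,1)# 0/2 unhappy
(5,3)+ 2/2 ok
(6,0)+ 2/2 ok
(6,1)+ 1/2 ok
(6,3)+ 1/1 ok
Unsatisfied: (3,3), (5,1) — 2 in total.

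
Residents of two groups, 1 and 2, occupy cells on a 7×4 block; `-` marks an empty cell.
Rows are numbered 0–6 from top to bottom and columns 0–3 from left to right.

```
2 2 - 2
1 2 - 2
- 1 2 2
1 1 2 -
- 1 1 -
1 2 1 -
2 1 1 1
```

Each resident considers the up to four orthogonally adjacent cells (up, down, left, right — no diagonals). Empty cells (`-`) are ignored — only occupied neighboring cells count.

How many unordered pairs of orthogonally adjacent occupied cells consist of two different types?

Scan each occupied cell's neighbors to the right and below so each pair is counted once.
From row 0: 1 unlike of 4 pairs (running 1/4).
From row 1: 2 unlike of 3 pairs (running 3/7).
From row 2: 1 unlike of 4 pairs (running 4/11).
From row 3: 2 unlike of 4 pairs (running 6/15).
From row 4: 1 unlike of 3 pairs (running 7/18).
From row 5: 4 unlike of 5 pairs (running 11/23).
From row 6: 1 unlike of 3 pairs (running 12/26).
Total adjacent occupied pairs: 26; unlike-type pairs: 12.

12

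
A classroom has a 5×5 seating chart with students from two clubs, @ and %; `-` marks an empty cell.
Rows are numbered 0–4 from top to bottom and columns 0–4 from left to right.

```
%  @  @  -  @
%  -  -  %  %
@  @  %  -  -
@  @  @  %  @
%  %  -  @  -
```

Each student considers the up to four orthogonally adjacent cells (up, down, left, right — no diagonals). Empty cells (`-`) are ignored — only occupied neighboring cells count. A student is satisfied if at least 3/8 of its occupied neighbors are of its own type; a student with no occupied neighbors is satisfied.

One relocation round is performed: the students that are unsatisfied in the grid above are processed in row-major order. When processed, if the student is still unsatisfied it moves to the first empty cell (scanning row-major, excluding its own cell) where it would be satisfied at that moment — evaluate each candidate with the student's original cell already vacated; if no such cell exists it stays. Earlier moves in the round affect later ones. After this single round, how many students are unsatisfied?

1

Initially unsatisfied (in order): (0,4), (2,2), (3,2), (3,3), (3,4), (4,3).
  (0,4) → (0,3).
  (2,2) → (0,4).
  (3,2): now satisfied by earlier moves; stays.
  (3,3) → (1,2).
  (3,4): now satisfied by earlier moves; stays.
  (4,3): now satisfied by earlier moves; stays.
Resulting grid:
% @ @ @ %
% - % % %
@ @ - - -
@ @ @ - @
% % - @ -
Unsatisfied now: (0,3).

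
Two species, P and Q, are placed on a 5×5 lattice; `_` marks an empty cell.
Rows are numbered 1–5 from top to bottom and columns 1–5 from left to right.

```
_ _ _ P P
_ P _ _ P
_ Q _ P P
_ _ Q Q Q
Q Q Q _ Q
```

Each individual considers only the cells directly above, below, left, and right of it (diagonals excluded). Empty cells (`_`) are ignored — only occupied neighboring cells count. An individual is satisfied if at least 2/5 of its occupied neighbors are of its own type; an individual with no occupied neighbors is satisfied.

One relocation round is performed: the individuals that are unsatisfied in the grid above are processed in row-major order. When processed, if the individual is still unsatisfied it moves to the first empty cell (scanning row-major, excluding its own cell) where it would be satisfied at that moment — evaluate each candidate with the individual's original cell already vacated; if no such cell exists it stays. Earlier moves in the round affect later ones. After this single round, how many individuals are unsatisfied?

Initially unsatisfied (in order): (2,2), (3,2).
  (2,2) → (1,1).
  (3,2): now satisfied by earlier moves; stays.
Resulting grid:
P _ _ P P
_ _ _ _ P
_ Q _ P P
_ _ Q Q Q
Q Q Q _ Q
All satisfied now.

0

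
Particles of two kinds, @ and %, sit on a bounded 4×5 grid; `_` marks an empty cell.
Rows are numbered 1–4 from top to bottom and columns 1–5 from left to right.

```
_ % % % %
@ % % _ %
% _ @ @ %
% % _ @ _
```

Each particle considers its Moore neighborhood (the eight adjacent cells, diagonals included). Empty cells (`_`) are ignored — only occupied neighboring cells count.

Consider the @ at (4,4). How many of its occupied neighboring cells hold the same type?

Occupied neighbors of (4,4): (3,3)=@, (3,4)=@, (3,5)=%.
Same type (@): 2 of 3.

2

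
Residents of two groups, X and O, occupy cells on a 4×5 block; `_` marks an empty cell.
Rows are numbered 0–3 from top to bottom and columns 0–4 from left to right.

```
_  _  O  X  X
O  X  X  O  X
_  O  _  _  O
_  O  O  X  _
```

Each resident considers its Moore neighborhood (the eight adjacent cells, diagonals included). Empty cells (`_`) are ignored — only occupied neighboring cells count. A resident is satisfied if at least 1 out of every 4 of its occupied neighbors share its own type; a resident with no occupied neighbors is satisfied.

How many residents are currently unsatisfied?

1

Row 0: (0,2)O 1/4 satisfied · (0,3)X 3/5 satisfied · (0,4)X 2/3 satisfied
Row 1: (1,0)O 1/2 satisfied · (1,1)X 1/4 satisfied · (1,2)X 2/5 satisfied · (1,3)O 2/6 satisfied · (1,4)X 2/4 satisfied
Row 2: (2,1)O 3/5 satisfied · (2,4)O 1/3 satisfied
Row 3: (3,1)O 2/2 satisfied · (3,2)O 2/3 satisfied · (3,3)X 0/2 not
Unsatisfied: (3,3) — 1 in total.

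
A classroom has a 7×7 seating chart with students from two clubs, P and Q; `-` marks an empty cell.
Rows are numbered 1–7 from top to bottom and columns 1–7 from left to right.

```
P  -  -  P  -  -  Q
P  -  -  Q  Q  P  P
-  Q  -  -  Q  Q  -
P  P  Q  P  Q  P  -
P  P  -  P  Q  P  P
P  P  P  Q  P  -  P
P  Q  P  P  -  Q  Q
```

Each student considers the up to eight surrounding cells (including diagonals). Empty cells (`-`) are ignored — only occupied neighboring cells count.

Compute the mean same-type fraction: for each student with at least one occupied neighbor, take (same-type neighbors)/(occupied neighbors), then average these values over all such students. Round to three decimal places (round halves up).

0.507

(1,1)P 1/1
(1,4)P 0/2
(1,7)Q 0/2
(2,1)P 1/2
(2,4)Q 2/3
(2,5)Q 3/5
(2,6)P 1/5
(2,7)P 1/3
(3,2)Q 1/4
(3,5)Q 4/7
(3,6)Q 3/6
(4,1)P 3/4
(4,2)P 3/5
(4,3)Q 1/5
(4,4)P 1/5
(4,5)Q 3/7
(4,6)P 2/6
(5,1)P 5/5
(5,2)P 6/7
(5,4)P 3/7
(5,5)Q 2/7
(5,6)P 4/6
(5,7)P 3/3
(6,1)P 4/5
(6,2)P 6/7
(6,3)P 5/7
(6,4)Q 1/6
(6,5)P 3/6
(6,7)P 2/4
(7,1)P 2/3
(7,2)Q 0/5
(7,3)P 3/5
(7,4)P 3/4
(7,6)Q 1/3
(7,7)Q 1/2
Sum over 35 students: 1/1 + 0/2 + 0/2 + 1/2 + 2/3 + 3/5 + 1/5 + 1/3 + 1/4 + 4/7 + 3/6 + 3/4 + 3/5 + 1/5 + 1/5 + 3/7 + 2/6 + 5/5 + 6/7 + 3/7 + 2/7 + 4/6 + 3/3 + 4/5 + 6/7 + 5/7 + 1/6 + 3/6 + 2/4 + 2/3 + 0/5 + 3/5 + 3/4 + 1/3 + 1/2 = 7459/420; mean = 7459/420 ÷ 35 = 7459/14700 = 0.507414… → 0.507.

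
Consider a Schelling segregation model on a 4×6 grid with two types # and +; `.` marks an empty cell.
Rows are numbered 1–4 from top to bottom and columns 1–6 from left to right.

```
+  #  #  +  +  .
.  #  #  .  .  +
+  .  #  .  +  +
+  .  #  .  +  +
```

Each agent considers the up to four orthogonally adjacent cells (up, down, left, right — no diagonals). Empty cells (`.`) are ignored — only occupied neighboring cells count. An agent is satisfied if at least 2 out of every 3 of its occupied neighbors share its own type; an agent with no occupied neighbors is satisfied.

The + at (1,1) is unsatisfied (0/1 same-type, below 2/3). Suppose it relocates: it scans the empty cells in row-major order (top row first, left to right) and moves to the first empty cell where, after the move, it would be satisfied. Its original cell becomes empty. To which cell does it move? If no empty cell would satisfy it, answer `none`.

(1,6)

Vacating (1,1). Empty cells in order:
  (1,6): 2/2 same-type → satisfied — stop here.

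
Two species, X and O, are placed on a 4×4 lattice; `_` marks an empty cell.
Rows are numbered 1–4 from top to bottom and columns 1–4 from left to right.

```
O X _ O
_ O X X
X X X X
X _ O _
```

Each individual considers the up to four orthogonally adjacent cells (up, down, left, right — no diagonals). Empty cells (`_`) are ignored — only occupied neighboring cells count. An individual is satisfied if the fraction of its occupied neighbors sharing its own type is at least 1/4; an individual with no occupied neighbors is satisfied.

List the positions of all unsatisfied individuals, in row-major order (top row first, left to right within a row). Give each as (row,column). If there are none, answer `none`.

Row 1: (1,1)O 0/1 unhappy · (1,2)X 0/2 unhappy · (1,4)O 0/1 unhappy
Row 2: (2,2)O 0/3 unhappy · (2,3)X 2/3 ok · (2,4)X 2/3 ok
Row 3: (3,1)X 2/2 ok · (3,2)X 2/3 ok · (3,3)X 3/4 ok · (3,4)X 2/2 ok
Row 4: (4,1)X 1/1 ok · (4,3)O 0/1 unhappy

(1,1), (1,2), (1,4), (2,2), (4,3)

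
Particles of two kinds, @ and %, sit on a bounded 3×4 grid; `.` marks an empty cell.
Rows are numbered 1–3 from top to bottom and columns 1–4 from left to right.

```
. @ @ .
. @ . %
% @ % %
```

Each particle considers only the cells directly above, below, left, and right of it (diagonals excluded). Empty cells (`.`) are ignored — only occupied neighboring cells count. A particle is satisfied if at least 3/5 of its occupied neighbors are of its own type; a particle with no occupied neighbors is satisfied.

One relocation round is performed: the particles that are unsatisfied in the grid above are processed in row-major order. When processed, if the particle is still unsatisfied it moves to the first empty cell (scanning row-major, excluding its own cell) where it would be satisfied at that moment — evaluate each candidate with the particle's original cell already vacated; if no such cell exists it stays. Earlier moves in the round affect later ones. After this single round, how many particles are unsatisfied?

0

Initially unsatisfied (in order): (3,1), (3,2), (3,3).
  (3,1): no empty cell satisfies it; stays.
  (3,2) → (1,1).
  (3,3): now satisfied by earlier moves; stays.
Resulting grid:
@ @ @ .
. @ . %
% . % %
All satisfied now.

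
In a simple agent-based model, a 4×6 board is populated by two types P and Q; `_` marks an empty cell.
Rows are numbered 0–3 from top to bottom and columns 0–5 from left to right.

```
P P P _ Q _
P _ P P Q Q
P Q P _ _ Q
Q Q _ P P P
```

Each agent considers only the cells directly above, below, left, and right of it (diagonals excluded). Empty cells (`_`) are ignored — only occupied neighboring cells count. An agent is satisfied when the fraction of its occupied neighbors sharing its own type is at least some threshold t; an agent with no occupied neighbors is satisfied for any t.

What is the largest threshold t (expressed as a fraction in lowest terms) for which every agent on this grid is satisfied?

(0,0)P 2/2
(0,1)P 2/2
(0,2)P 2/2
(0,4)Q 1/1
(1,0)P 2/2
(1,2)P 3/3
(1,3)P 1/2
(1,4)Q 2/3
(1,5)Q 2/2
(2,0)P 1/3
(2,1)Q 1/3
(2,2)P 1/2
(2,5)Q 1/2
(3,0)Q 1/2
(3,1)Q 2/2
(3,3)P 1/1
(3,4)P 2/2
(3,5)P 1/2
The smallest same-type fraction is 1/3 at (2,0), which reduces to 1/3. Any threshold above that leaves this agent unsatisfied.

1/3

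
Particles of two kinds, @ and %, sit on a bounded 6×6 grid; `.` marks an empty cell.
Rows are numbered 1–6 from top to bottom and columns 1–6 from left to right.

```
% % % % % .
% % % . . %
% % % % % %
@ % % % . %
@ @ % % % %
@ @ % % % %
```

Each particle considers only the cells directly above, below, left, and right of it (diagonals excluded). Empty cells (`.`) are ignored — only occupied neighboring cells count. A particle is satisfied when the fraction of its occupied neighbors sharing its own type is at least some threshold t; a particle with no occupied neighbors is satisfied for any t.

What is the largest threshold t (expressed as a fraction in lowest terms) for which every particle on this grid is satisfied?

1/3

Row 1: (1,1)% 2/2 · (1,2)% 3/3 · (1,3)% 3/3 · (1,4)% 2/2 · (1,5)% 1/1
Row 2: (2,1)% 3/3 · (2,2)% 4/4 · (2,3)% 3/3 · (2,6)% 1/1
Row 3: (3,1)% 2/3 · (3,2)% 4/4 · (3,3)% 4/4 · (3,4)% 3/3 · (3,5)% 2/2 · (3,6)% 3/3
Row 4: (4,1)@ 1/3 · (4,2)% 2/4 · (4,3)% 4/4 · (4,4)% 3/3 · (4,6)% 2/2
Row 5: (5,1)@ 3/3 · (5,2)@ 2/4 · (5,3)% 3/4 · (5,4)% 4/4 · (5,5)% 3/3 · (5,6)% 3/3
Row 6: (6,1)@ 2/2 · (6,2)@ 2/3 · (6,3)% 2/3 · (6,4)% 3/3 · (6,5)% 3/3 · (6,6)% 2/2
The smallest same-type fraction is 1/3 at (4,1), which reduces to 1/3. Any threshold above that leaves this particle unsatisfied.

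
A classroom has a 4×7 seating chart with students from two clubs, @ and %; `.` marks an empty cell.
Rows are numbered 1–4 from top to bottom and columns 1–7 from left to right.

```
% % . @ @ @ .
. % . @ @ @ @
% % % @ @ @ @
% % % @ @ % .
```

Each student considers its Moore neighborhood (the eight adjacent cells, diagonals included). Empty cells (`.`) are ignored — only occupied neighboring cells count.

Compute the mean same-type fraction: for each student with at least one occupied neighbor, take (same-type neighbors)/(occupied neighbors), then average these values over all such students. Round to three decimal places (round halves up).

0.852

Row 1: (1,1)% 2/2 · (1,2)% 2/2 · (1,4)@ 3/3 · (1,5)@ 5/5 · (1,6)@ 4/4
Row 2: (2,2)% 5/5 · (2,4)@ 5/6 · (2,5)@ 8/8 · (2,6)@ 7/7 · (2,7)@ 4/4
Row 3: (3,1)% 4/4 · (3,2)% 6/6 · (3,3)% 4/7 · (3,4)@ 5/7 · (3,5)@ 7/8 · (3,6)@ 6/7 · (3,7)@ 3/4
Row 4: (4,1)% 3/3 · (4,2)% 5/5 · (4,3)% 3/5 · (4,4)@ 3/5 · (4,5)@ 4/5 · (4,6)% 0/4
Sum over 23 students: 2/2 + 2/2 + 3/3 + 5/5 + 4/4 + 5/5 + 5/6 + 8/8 + 7/7 + 4/4 + 4/4 + 6/6 + 4/7 + 5/7 + 7/8 + 6/7 + 3/4 + 3/3 + 5/5 + 3/5 + 3/5 + 4/5 + 0/4 = 3293/168; mean = 3293/168 ÷ 23 = 3293/3864 = 0.852225… → 0.852.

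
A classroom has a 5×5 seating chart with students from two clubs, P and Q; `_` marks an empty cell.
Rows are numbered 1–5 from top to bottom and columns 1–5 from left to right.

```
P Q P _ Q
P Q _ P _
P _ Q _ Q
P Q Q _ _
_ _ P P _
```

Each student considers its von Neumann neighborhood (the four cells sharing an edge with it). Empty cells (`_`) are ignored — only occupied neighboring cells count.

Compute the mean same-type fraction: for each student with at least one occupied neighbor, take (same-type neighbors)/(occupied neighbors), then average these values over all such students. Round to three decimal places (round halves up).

(1,1)P 1/2
(1,2)Q 1/3
(1,3)P 0/1
(1,5)Q — no occupied neighbors
(2,1)P 2/3
(2,2)Q 1/2
(2,4)P — no occupied neighbors
(3,1)P 2/2
(3,3)Q 1/1
(3,5)Q — no occupied neighbors
(4,1)P 1/2
(4,2)Q 1/2
(4,3)Q 2/3
(5,3)P 1/2
(5,4)P 1/1
Sum over 12 students: 1/2 + 1/3 + 0/1 + 2/3 + 1/2 + 2/2 + 1/1 + 1/2 + 1/2 + 2/3 + 1/2 + 1/1 = 43/6; mean = 43/6 ÷ 12 = 43/72 = 0.597222… → 0.597.

0.597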